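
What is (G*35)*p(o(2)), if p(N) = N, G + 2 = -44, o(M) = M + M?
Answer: -6440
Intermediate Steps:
o(M) = 2*M
G = -46 (G = -2 - 44 = -46)
(G*35)*p(o(2)) = (-46*35)*(2*2) = -1610*4 = -6440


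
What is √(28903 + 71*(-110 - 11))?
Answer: 2*√5078 ≈ 142.52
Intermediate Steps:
√(28903 + 71*(-110 - 11)) = √(28903 + 71*(-121)) = √(28903 - 8591) = √20312 = 2*√5078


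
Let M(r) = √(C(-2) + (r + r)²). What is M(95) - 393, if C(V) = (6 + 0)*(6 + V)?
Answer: -393 + 2*√9031 ≈ -202.94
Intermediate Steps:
C(V) = 36 + 6*V (C(V) = 6*(6 + V) = 36 + 6*V)
M(r) = √(24 + 4*r²) (M(r) = √((36 + 6*(-2)) + (r + r)²) = √((36 - 12) + (2*r)²) = √(24 + 4*r²))
M(95) - 393 = 2*√(6 + 95²) - 393 = 2*√(6 + 9025) - 393 = 2*√9031 - 393 = -393 + 2*√9031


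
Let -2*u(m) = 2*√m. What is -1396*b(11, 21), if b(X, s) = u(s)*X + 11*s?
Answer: -322476 + 15356*√21 ≈ -2.5211e+5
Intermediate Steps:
u(m) = -√m
b(X, s) = 11*s - X*√s (b(X, s) = (-√s)*X + 11*s = -X*√s + 11*s = 11*s - X*√s)
-1396*b(11, 21) = -1396*(11*21 - 1*11*√21) = -1396*(231 - 11*√21) = -322476 + 15356*√21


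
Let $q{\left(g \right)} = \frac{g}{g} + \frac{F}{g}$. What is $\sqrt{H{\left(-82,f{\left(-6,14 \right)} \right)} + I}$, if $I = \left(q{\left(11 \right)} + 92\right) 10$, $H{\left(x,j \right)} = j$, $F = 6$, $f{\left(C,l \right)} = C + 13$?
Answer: $\frac{\sqrt{114037}}{11} \approx 30.699$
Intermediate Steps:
$f{\left(C,l \right)} = 13 + C$
$q{\left(g \right)} = 1 + \frac{6}{g}$ ($q{\left(g \right)} = \frac{g}{g} + \frac{6}{g} = 1 + \frac{6}{g}$)
$I = \frac{10290}{11}$ ($I = \left(\frac{6 + 11}{11} + 92\right) 10 = \left(\frac{1}{11} \cdot 17 + 92\right) 10 = \left(\frac{17}{11} + 92\right) 10 = \frac{1029}{11} \cdot 10 = \frac{10290}{11} \approx 935.45$)
$\sqrt{H{\left(-82,f{\left(-6,14 \right)} \right)} + I} = \sqrt{\left(13 - 6\right) + \frac{10290}{11}} = \sqrt{7 + \frac{10290}{11}} = \sqrt{\frac{10367}{11}} = \frac{\sqrt{114037}}{11}$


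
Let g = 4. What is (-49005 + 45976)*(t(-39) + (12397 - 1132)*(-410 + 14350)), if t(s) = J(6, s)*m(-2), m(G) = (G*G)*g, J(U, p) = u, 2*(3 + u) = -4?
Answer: -475656046580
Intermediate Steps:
u = -5 (u = -3 + (½)*(-4) = -3 - 2 = -5)
J(U, p) = -5
m(G) = 4*G² (m(G) = (G*G)*4 = G²*4 = 4*G²)
t(s) = -80 (t(s) = -20*(-2)² = -20*4 = -5*16 = -80)
(-49005 + 45976)*(t(-39) + (12397 - 1132)*(-410 + 14350)) = (-49005 + 45976)*(-80 + (12397 - 1132)*(-410 + 14350)) = -3029*(-80 + 11265*13940) = -3029*(-80 + 157034100) = -3029*157034020 = -475656046580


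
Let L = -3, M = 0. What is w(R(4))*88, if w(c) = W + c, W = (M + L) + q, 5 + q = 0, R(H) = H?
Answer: -352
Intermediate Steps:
q = -5 (q = -5 + 0 = -5)
W = -8 (W = (0 - 3) - 5 = -3 - 5 = -8)
w(c) = -8 + c
w(R(4))*88 = (-8 + 4)*88 = -4*88 = -352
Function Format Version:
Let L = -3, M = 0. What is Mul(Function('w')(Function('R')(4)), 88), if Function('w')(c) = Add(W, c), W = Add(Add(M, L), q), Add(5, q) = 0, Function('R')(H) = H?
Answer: -352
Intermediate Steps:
q = -5 (q = Add(-5, 0) = -5)
W = -8 (W = Add(Add(0, -3), -5) = Add(-3, -5) = -8)
Function('w')(c) = Add(-8, c)
Mul(Function('w')(Function('R')(4)), 88) = Mul(Add(-8, 4), 88) = Mul(-4, 88) = -352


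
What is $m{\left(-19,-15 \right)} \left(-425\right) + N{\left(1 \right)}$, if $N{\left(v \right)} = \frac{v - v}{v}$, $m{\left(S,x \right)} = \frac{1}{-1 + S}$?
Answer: $\frac{85}{4} \approx 21.25$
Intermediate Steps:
$N{\left(v \right)} = 0$ ($N{\left(v \right)} = \frac{0}{v} = 0$)
$m{\left(-19,-15 \right)} \left(-425\right) + N{\left(1 \right)} = \frac{1}{-1 - 19} \left(-425\right) + 0 = \frac{1}{-20} \left(-425\right) + 0 = \left(- \frac{1}{20}\right) \left(-425\right) + 0 = \frac{85}{4} + 0 = \frac{85}{4}$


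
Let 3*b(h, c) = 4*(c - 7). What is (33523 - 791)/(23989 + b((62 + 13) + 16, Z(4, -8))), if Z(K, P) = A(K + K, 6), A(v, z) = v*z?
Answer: 98196/72131 ≈ 1.3614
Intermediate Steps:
Z(K, P) = 12*K (Z(K, P) = (K + K)*6 = (2*K)*6 = 12*K)
b(h, c) = -28/3 + 4*c/3 (b(h, c) = (4*(c - 7))/3 = (4*(-7 + c))/3 = (-28 + 4*c)/3 = -28/3 + 4*c/3)
(33523 - 791)/(23989 + b((62 + 13) + 16, Z(4, -8))) = (33523 - 791)/(23989 + (-28/3 + 4*(12*4)/3)) = 32732/(23989 + (-28/3 + (4/3)*48)) = 32732/(23989 + (-28/3 + 64)) = 32732/(23989 + 164/3) = 32732/(72131/3) = 32732*(3/72131) = 98196/72131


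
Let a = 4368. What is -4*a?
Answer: -17472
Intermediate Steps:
-4*a = -4*4368 = -17472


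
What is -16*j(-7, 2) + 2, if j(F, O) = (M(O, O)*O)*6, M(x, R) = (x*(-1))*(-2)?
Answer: -766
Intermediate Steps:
M(x, R) = 2*x (M(x, R) = -x*(-2) = 2*x)
j(F, O) = 12*O² (j(F, O) = ((2*O)*O)*6 = (2*O²)*6 = 12*O²)
-16*j(-7, 2) + 2 = -192*2² + 2 = -192*4 + 2 = -16*48 + 2 = -768 + 2 = -766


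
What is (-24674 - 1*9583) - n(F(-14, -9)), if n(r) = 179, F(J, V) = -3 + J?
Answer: -34436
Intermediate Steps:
(-24674 - 1*9583) - n(F(-14, -9)) = (-24674 - 1*9583) - 1*179 = (-24674 - 9583) - 179 = -34257 - 179 = -34436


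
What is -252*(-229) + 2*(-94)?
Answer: 57520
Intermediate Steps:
-252*(-229) + 2*(-94) = 57708 - 188 = 57520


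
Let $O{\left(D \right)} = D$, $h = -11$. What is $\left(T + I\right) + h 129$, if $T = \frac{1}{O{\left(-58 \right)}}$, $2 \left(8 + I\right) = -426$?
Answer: $- \frac{95121}{58} \approx -1640.0$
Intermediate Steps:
$I = -221$ ($I = -8 + \frac{1}{2} \left(-426\right) = -8 - 213 = -221$)
$T = - \frac{1}{58}$ ($T = \frac{1}{-58} = - \frac{1}{58} \approx -0.017241$)
$\left(T + I\right) + h 129 = \left(- \frac{1}{58} - 221\right) - 1419 = - \frac{12819}{58} - 1419 = - \frac{95121}{58}$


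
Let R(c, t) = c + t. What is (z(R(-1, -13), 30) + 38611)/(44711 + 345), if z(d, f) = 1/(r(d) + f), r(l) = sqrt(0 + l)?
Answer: 8822621/10295296 - I*sqrt(14)/41181184 ≈ 0.85696 - 9.0858e-8*I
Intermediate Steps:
r(l) = sqrt(l)
z(d, f) = 1/(f + sqrt(d)) (z(d, f) = 1/(sqrt(d) + f) = 1/(f + sqrt(d)))
(z(R(-1, -13), 30) + 38611)/(44711 + 345) = (1/(30 + sqrt(-1 - 13)) + 38611)/(44711 + 345) = (1/(30 + sqrt(-14)) + 38611)/45056 = (1/(30 + I*sqrt(14)) + 38611)*(1/45056) = (38611 + 1/(30 + I*sqrt(14)))*(1/45056) = 38611/45056 + 1/(45056*(30 + I*sqrt(14)))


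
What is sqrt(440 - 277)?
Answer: sqrt(163) ≈ 12.767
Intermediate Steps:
sqrt(440 - 277) = sqrt(163)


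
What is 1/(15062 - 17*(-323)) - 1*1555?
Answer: -31959914/20553 ≈ -1555.0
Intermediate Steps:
1/(15062 - 17*(-323)) - 1*1555 = 1/(15062 - 1*(-5491)) - 1555 = 1/(15062 + 5491) - 1555 = 1/20553 - 1555 = -31959914/20553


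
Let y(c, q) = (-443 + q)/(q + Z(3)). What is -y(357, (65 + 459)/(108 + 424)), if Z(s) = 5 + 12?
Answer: 639/26 ≈ 24.577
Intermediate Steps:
Z(s) = 17
y(c, q) = (-443 + q)/(17 + q) (y(c, q) = (-443 + q)/(q + 17) = (-443 + q)/(17 + q))
-y(357, (65 + 459)/(108 + 424)) = -(-443 + (65 + 459)/(108 + 424))/(17 + (65 + 459)/(108 + 424)) = -(-443 + 524/532)/(17 + 524/532) = -(-443 + 524*(1/532))/(17 + 524*(1/532)) = -(-443 + 131/133)/(17 + 131/133) = -(-58788)/(2392/133*133) = -133*(-58788)/(2392*133) = -1*(-639/26) = 639/26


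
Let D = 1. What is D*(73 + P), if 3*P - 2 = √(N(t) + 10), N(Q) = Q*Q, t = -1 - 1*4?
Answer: 221/3 + √35/3 ≈ 75.639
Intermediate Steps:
t = -5 (t = -1 - 4 = -5)
N(Q) = Q²
P = ⅔ + √35/3 (P = ⅔ + √((-5)² + 10)/3 = ⅔ + √(25 + 10)/3 = ⅔ + √35/3 ≈ 2.6387)
D*(73 + P) = 1*(73 + (⅔ + √35/3)) = 1*(221/3 + √35/3) = 221/3 + √35/3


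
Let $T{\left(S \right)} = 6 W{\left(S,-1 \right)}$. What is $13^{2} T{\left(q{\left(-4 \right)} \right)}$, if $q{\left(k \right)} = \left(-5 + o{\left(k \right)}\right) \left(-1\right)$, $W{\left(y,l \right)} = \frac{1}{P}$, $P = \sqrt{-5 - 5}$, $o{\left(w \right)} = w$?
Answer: $- \frac{507 i \sqrt{10}}{5} \approx - 320.65 i$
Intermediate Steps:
$P = i \sqrt{10}$ ($P = \sqrt{-10} = i \sqrt{10} \approx 3.1623 i$)
$W{\left(y,l \right)} = - \frac{i \sqrt{10}}{10}$ ($W{\left(y,l \right)} = \frac{1}{i \sqrt{10}} = - \frac{i \sqrt{10}}{10}$)
$q{\left(k \right)} = 5 - k$ ($q{\left(k \right)} = \left(-5 + k\right) \left(-1\right) = 5 - k$)
$T{\left(S \right)} = - \frac{3 i \sqrt{10}}{5}$ ($T{\left(S \right)} = 6 \left(- \frac{i \sqrt{10}}{10}\right) = - \frac{3 i \sqrt{10}}{5}$)
$13^{2} T{\left(q{\left(-4 \right)} \right)} = 13^{2} \left(- \frac{3 i \sqrt{10}}{5}\right) = 169 \left(- \frac{3 i \sqrt{10}}{5}\right) = - \frac{507 i \sqrt{10}}{5}$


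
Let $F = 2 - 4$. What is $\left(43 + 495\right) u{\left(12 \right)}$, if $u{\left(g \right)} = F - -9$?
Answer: $3766$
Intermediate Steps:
$F = -2$ ($F = 2 - 4 = -2$)
$u{\left(g \right)} = 7$ ($u{\left(g \right)} = -2 - -9 = -2 + 9 = 7$)
$\left(43 + 495\right) u{\left(12 \right)} = \left(43 + 495\right) 7 = 538 \cdot 7 = 3766$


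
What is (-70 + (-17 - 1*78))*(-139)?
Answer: 22935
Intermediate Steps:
(-70 + (-17 - 1*78))*(-139) = (-70 + (-17 - 78))*(-139) = (-70 - 95)*(-139) = -165*(-139) = 22935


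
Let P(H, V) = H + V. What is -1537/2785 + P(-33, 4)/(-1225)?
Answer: -360412/682325 ≈ -0.52821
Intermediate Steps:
-1537/2785 + P(-33, 4)/(-1225) = -1537/2785 + (-33 + 4)/(-1225) = -1537*1/2785 - 29*(-1/1225) = -1537/2785 + 29/1225 = -360412/682325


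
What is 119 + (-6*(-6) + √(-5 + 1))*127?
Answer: 4691 + 254*I ≈ 4691.0 + 254.0*I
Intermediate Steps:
119 + (-6*(-6) + √(-5 + 1))*127 = 119 + (36 + √(-4))*127 = 119 + (36 + 2*I)*127 = 119 + (4572 + 254*I) = 4691 + 254*I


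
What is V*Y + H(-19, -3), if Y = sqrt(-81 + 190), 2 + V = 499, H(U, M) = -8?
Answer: -8 + 497*sqrt(109) ≈ 5180.8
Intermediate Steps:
V = 497 (V = -2 + 499 = 497)
Y = sqrt(109) ≈ 10.440
V*Y + H(-19, -3) = 497*sqrt(109) - 8 = -8 + 497*sqrt(109)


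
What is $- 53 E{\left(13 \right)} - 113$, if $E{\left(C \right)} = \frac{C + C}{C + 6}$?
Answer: $- \frac{3525}{19} \approx -185.53$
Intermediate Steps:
$E{\left(C \right)} = \frac{2 C}{6 + C}$
$- 53 E{\left(13 \right)} - 113 = - 53 \cdot 2 \cdot 13 \frac{1}{6 + 13} - 113 = - 53 \cdot 2 \cdot 13 \cdot \frac{1}{19} - 113 = \left(-53\right) \frac{26}{19} - 113 = - \frac{1378}{19} - 113 = - \frac{3525}{19}$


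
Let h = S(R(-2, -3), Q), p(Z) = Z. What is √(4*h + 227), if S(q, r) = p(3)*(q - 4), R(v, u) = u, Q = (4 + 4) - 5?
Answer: √143 ≈ 11.958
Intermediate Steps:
Q = 3 (Q = 8 - 5 = 3)
S(q, r) = -12 + 3*q (S(q, r) = 3*(q - 4) = 3*(-4 + q) = -12 + 3*q)
h = -21 (h = -12 + 3*(-3) = -12 - 9 = -21)
√(4*h + 227) = √(4*(-21) + 227) = √(-84 + 227) = √143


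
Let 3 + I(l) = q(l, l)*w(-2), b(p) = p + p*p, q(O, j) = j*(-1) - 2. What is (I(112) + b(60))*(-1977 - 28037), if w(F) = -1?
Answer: -113182794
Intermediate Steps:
q(O, j) = -2 - j (q(O, j) = -j - 2 = -2 - j)
b(p) = p + p²
I(l) = -1 + l (I(l) = -3 + (-2 - l)*(-1) = -3 + (2 + l) = -1 + l)
(I(112) + b(60))*(-1977 - 28037) = ((-1 + 112) + 60*(1 + 60))*(-1977 - 28037) = (111 + 60*61)*(-30014) = (111 + 3660)*(-30014) = 3771*(-30014) = -113182794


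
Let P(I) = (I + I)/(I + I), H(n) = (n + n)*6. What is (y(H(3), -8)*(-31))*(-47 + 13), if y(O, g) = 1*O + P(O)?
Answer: 38998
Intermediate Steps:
H(n) = 12*n (H(n) = (2*n)*6 = 12*n)
P(I) = 1 (P(I) = (2*I)/((2*I)) = (2*I)*(1/(2*I)) = 1)
y(O, g) = 1 + O (y(O, g) = 1*O + 1 = O + 1 = 1 + O)
(y(H(3), -8)*(-31))*(-47 + 13) = ((1 + 12*3)*(-31))*(-47 + 13) = ((1 + 36)*(-31))*(-34) = (37*(-31))*(-34) = -1147*(-34) = 38998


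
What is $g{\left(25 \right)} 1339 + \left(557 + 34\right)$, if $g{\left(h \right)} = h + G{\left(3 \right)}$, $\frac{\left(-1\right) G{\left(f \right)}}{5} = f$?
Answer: $13981$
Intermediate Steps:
$G{\left(f \right)} = - 5 f$
$g{\left(h \right)} = -15 + h$ ($g{\left(h \right)} = h - 15 = -15 + h$)
$g{\left(25 \right)} 1339 + \left(557 + 34\right) = \left(-15 + 25\right) 1339 + \left(557 + 34\right) = 10 \cdot 1339 + 591 = 13390 + 591 = 13981$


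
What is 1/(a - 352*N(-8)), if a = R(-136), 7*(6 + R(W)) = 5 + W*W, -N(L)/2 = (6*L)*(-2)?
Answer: 1/70221 ≈ 1.4241e-5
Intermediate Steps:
N(L) = 24*L (N(L) = -2*6*L*(-2) = -(-24)*L = 24*L)
R(W) = -37/7 + W²/7 (R(W) = -6 + (5 + W*W)/7 = -6 + (5 + W²)/7 = -6 + (5/7 + W²/7) = -37/7 + W²/7)
a = 2637 (a = -37/7 + (⅐)*(-136)² = -37/7 + (⅐)*18496 = -37/7 + 18496/7 = 2637)
1/(a - 352*N(-8)) = 1/(2637 - 8448*(-8)) = 1/(2637 - 352*(-192)) = 1/(2637 + 67584) = 1/70221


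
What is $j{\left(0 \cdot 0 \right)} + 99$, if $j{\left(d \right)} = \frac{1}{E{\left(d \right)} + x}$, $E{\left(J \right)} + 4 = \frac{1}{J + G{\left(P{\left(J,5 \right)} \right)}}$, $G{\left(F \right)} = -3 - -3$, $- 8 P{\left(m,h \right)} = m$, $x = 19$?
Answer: $99$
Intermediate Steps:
$P{\left(m,h \right)} = - \frac{m}{8}$
$G{\left(F \right)} = 0$ ($G{\left(F \right)} = -3 + 3 = 0$)
$E{\left(J \right)} = -4 + \frac{1}{J}$ ($E{\left(J \right)} = -4 + \frac{1}{J + 0} = -4 + \frac{1}{J}$)
$j{\left(d \right)} = \frac{1}{15 + \frac{1}{d}}$ ($j{\left(d \right)} = \frac{1}{\left(-4 + \frac{1}{d}\right) + 19} = \frac{1}{15 + \frac{1}{d}}$)
$j{\left(0 \cdot 0 \right)} + 99 = \frac{0 \cdot 0}{1 + 15 \cdot 0 \cdot 0} + 99 = \frac{0}{1 + 15 \cdot 0} + 99 = \frac{0}{1 + 0} + 99 = \frac{0}{1} + 99 = 0 \cdot 1 + 99 = 0 + 99 = 99$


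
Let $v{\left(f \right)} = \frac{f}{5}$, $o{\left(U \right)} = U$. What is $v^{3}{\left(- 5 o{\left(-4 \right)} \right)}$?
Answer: $64$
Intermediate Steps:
$v{\left(f \right)} = \frac{f}{5}$ ($v{\left(f \right)} = f \frac{1}{5} = \frac{f}{5}$)
$v^{3}{\left(- 5 o{\left(-4 \right)} \right)} = \left(\frac{\left(-5\right) \left(-4\right)}{5}\right)^{3} = \left(\frac{1}{5} \cdot 20\right)^{3} = 4^{3} = 64$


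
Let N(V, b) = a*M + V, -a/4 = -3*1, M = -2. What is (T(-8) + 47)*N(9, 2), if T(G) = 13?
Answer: -900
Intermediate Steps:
a = 12 (a = -(-12) = -4*(-3) = 12)
N(V, b) = -24 + V (N(V, b) = 12*(-2) + V = -24 + V)
(T(-8) + 47)*N(9, 2) = (13 + 47)*(-24 + 9) = 60*(-15) = -900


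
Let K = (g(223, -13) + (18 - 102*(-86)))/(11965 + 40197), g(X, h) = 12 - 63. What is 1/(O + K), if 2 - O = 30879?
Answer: -52162/1610597335 ≈ -3.2387e-5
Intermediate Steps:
g(X, h) = -51
K = 8739/52162 (K = (-51 + (18 - 102*(-86)))/(11965 + 40197) = (-51 + (18 + 8772))/52162 = (-51 + 8790)*(1/52162) = 8739*(1/52162) = 8739/52162 ≈ 0.16754)
O = -30877 (O = 2 - 1*30879 = 2 - 30879 = -30877)
1/(O + K) = 1/(-30877 + 8739/52162) = 1/(-1610597335/52162) = -52162/1610597335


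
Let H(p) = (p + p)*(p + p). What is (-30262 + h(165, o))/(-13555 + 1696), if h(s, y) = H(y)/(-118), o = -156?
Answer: 1834130/699681 ≈ 2.6214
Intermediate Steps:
H(p) = 4*p² (H(p) = (2*p)*(2*p) = 4*p²)
h(s, y) = -2*y²/59 (h(s, y) = (4*y²)/(-118) = (4*y²)*(-1/118) = -2*y²/59)
(-30262 + h(165, o))/(-13555 + 1696) = (-30262 - 2/59*(-156)²)/(-13555 + 1696) = (-30262 - 2/59*24336)/(-11859) = (-30262 - 48672/59)*(-1/11859) = -1834130/59*(-1/11859) = 1834130/699681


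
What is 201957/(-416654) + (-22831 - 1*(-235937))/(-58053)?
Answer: -14359382435/3455430666 ≈ -4.1556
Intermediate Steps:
201957/(-416654) + (-22831 - 1*(-235937))/(-58053) = 201957*(-1/416654) + (-22831 + 235937)*(-1/58053) = -28851/59522 + 213106*(-1/58053) = -28851/59522 - 213106/58053 = -14359382435/3455430666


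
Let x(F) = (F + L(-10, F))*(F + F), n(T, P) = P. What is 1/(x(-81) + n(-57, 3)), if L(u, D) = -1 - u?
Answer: 1/11667 ≈ 8.5712e-5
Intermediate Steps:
x(F) = 2*F*(9 + F) (x(F) = (F + (-1 - 1*(-10)))*(F + F) = (F + (-1 + 10))*(2*F) = (F + 9)*(2*F) = (9 + F)*(2*F) = 2*F*(9 + F))
1/(x(-81) + n(-57, 3)) = 1/(2*(-81)*(9 - 81) + 3) = 1/(2*(-81)*(-72) + 3) = 1/(11664 + 3) = 1/11667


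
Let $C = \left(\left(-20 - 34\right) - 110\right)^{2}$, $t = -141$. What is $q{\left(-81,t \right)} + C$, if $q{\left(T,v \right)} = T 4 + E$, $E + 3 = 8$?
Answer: $26577$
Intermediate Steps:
$E = 5$ ($E = -3 + 8 = 5$)
$q{\left(T,v \right)} = 5 + 4 T$ ($q{\left(T,v \right)} = T 4 + 5 = 4 T + 5 = 5 + 4 T$)
$C = 26896$ ($C = \left(-54 - 110\right)^{2} = \left(-164\right)^{2} = 26896$)
$q{\left(-81,t \right)} + C = \left(5 + 4 \left(-81\right)\right) + 26896 = \left(5 - 324\right) + 26896 = -319 + 26896 = 26577$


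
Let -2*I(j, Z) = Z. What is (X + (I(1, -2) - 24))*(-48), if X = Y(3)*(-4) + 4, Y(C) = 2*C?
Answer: 2064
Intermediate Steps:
I(j, Z) = -Z/2
X = -20 (X = (2*3)*(-4) + 4 = 6*(-4) + 4 = -24 + 4 = -20)
(X + (I(1, -2) - 24))*(-48) = (-20 + (-½*(-2) - 24))*(-48) = (-20 + (1 - 24))*(-48) = (-20 - 23)*(-48) = -43*(-48) = 2064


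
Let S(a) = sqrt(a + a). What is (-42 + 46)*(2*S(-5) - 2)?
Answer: -8 + 8*I*sqrt(10) ≈ -8.0 + 25.298*I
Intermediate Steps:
S(a) = sqrt(2)*sqrt(a) (S(a) = sqrt(2*a) = sqrt(2)*sqrt(a))
(-42 + 46)*(2*S(-5) - 2) = (-42 + 46)*(2*(sqrt(2)*sqrt(-5)) - 2) = 4*(2*(sqrt(2)*(I*sqrt(5))) - 2) = 4*(2*(I*sqrt(10)) - 2) = 4*(2*I*sqrt(10) - 2) = 4*(-2 + 2*I*sqrt(10)) = -8 + 8*I*sqrt(10)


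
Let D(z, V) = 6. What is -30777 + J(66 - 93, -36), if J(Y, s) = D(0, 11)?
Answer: -30771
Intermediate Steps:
J(Y, s) = 6
-30777 + J(66 - 93, -36) = -30777 + 6 = -30771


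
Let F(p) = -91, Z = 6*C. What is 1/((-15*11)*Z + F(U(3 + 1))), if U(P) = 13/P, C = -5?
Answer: 1/4859 ≈ 0.00020580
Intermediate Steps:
Z = -30 (Z = 6*(-5) = -30)
1/((-15*11)*Z + F(U(3 + 1))) = 1/(-15*11*(-30) - 91) = 1/(-165*(-30) - 91) = 1/(4950 - 91) = 1/4859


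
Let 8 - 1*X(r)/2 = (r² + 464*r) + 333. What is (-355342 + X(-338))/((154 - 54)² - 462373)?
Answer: 90272/150791 ≈ 0.59866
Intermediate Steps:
X(r) = -650 - 928*r - 2*r² (X(r) = 16 - 2*((r² + 464*r) + 333) = 16 - 2*(333 + r² + 464*r) = 16 + (-666 - 928*r - 2*r²) = -650 - 928*r - 2*r²)
(-355342 + X(-338))/((154 - 54)² - 462373) = (-355342 + (-650 - 928*(-338) - 2*(-338)²))/((154 - 54)² - 462373) = (-355342 + (-650 + 313664 - 2*114244))/(100² - 462373) = (-355342 + (-650 + 313664 - 228488))/(10000 - 462373) = (-355342 + 84526)/(-452373) = -270816*(-1/452373) = 90272/150791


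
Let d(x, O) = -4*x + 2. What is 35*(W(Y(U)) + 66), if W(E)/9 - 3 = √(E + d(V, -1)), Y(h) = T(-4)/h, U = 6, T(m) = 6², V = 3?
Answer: 3255 + 630*I ≈ 3255.0 + 630.0*I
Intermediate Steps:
T(m) = 36
d(x, O) = 2 - 4*x
Y(h) = 36/h
W(E) = 27 + 9*√(-10 + E) (W(E) = 27 + 9*√(E + (2 - 4*3)) = 27 + 9*√(E + (2 - 12)) = 27 + 9*√(E - 10) = 27 + 9*√(-10 + E))
35*(W(Y(U)) + 66) = 35*((27 + 9*√(-10 + 36/6)) + 66) = 35*((27 + 9*√(-10 + 36*(⅙))) + 66) = 35*((27 + 9*√(-10 + 6)) + 66) = 35*((27 + 9*√(-4)) + 66) = 35*((27 + 9*(2*I)) + 66) = 35*((27 + 18*I) + 66) = 35*(93 + 18*I) = 3255 + 630*I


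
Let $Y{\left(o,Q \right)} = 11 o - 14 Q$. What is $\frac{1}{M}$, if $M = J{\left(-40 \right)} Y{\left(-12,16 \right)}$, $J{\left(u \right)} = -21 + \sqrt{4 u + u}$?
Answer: $\frac{21}{228196} + \frac{5 i \sqrt{2}}{114098} \approx 9.2026 \cdot 10^{-5} + 6.1974 \cdot 10^{-5} i$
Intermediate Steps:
$Y{\left(o,Q \right)} = - 14 Q + 11 o$
$J{\left(u \right)} = -21 + \sqrt{5} \sqrt{u}$ ($J{\left(u \right)} = -21 + \sqrt{5 u} = -21 + \sqrt{5} \sqrt{u}$)
$M = 7476 - 3560 i \sqrt{2}$ ($M = \left(-21 + \sqrt{5} \sqrt{-40}\right) \left(\left(-14\right) 16 + 11 \left(-12\right)\right) = \left(-21 + \sqrt{5} \cdot 2 i \sqrt{10}\right) \left(-224 - 132\right) = \left(-21 + 10 i \sqrt{2}\right) \left(-356\right) = 7476 - 3560 i \sqrt{2} \approx 7476.0 - 5034.6 i$)
$\frac{1}{M} = \frac{1}{7476 - 3560 i \sqrt{2}}$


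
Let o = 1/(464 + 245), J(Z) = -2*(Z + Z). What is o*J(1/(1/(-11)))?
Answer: 44/709 ≈ 0.062059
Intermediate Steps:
J(Z) = -4*Z
o = 1/709 ≈ 0.0014104
o*J(1/(1/(-11))) = (-4/(1/(-11)))/709 = (-4/(1*(-1/11)))/709 = (-4/(-1/11))/709 = (-4*(-11))/709 = (1/709)*44 = 44/709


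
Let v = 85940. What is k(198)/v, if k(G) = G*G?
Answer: 9801/21485 ≈ 0.45618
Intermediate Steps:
k(G) = G²
k(198)/v = 198²/85940 = 39204*(1/85940) = 9801/21485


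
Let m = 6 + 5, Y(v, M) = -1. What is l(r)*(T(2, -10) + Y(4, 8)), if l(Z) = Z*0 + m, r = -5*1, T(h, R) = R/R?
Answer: 0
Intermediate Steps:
T(h, R) = 1
r = -5
m = 11
l(Z) = 11 (l(Z) = Z*0 + 11 = 0 + 11 = 11)
l(r)*(T(2, -10) + Y(4, 8)) = 11*(1 - 1) = 11*0 = 0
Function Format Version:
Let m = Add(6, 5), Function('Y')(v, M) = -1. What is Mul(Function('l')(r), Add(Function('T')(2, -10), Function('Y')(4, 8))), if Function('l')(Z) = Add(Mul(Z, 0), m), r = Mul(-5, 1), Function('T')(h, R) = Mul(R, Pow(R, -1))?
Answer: 0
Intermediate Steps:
Function('T')(h, R) = 1
r = -5
m = 11
Function('l')(Z) = 11 (Function('l')(Z) = Add(Mul(Z, 0), 11) = Add(0, 11) = 11)
Mul(Function('l')(r), Add(Function('T')(2, -10), Function('Y')(4, 8))) = Mul(11, Add(1, -1)) = Mul(11, 0) = 0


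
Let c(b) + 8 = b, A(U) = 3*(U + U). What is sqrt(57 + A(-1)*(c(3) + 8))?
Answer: sqrt(39) ≈ 6.2450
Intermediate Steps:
A(U) = 6*U (A(U) = 3*(2*U) = 6*U)
c(b) = -8 + b
sqrt(57 + A(-1)*(c(3) + 8)) = sqrt(57 + (6*(-1))*((-8 + 3) + 8)) = sqrt(57 - 6*(-5 + 8)) = sqrt(57 - 6*3) = sqrt(57 - 18) = sqrt(39)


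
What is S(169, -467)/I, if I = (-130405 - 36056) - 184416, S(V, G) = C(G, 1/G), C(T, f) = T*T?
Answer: -218089/350877 ≈ -0.62155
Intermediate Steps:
C(T, f) = T²
S(V, G) = G²
I = -350877 (I = -166461 - 184416 = -350877)
S(169, -467)/I = (-467)²/(-350877) = 218089*(-1/350877) = -218089/350877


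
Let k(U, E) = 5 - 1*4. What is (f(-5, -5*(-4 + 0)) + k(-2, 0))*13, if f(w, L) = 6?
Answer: 91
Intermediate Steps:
k(U, E) = 1 (k(U, E) = 5 - 4 = 1)
(f(-5, -5*(-4 + 0)) + k(-2, 0))*13 = (6 + 1)*13 = 7*13 = 91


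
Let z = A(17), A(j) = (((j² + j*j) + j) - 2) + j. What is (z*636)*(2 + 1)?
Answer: 1163880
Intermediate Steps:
A(j) = -2 + 2*j + 2*j² (A(j) = (((j² + j²) + j) - 2) + j = ((2*j² + j) - 2) + j = ((j + 2*j²) - 2) + j = (-2 + j + 2*j²) + j = -2 + 2*j + 2*j²)
z = 610 (z = -2 + 2*17 + 2*17² = -2 + 34 + 2*289 = -2 + 34 + 578 = 610)
(z*636)*(2 + 1) = (610*636)*(2 + 1) = 387960*3 = 1163880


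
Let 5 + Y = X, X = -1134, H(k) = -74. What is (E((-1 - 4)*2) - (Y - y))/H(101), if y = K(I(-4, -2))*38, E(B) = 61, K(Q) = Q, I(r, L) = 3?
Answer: -657/37 ≈ -17.757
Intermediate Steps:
Y = -1139 (Y = -5 - 1134 = -1139)
y = 114 (y = 3*38 = 114)
(E((-1 - 4)*2) - (Y - y))/H(101) = (61 - (-1139 - 1*114))/(-74) = (61 - (-1139 - 114))*(-1/74) = (61 - 1*(-1253))*(-1/74) = (61 + 1253)*(-1/74) = 1314*(-1/74) = -657/37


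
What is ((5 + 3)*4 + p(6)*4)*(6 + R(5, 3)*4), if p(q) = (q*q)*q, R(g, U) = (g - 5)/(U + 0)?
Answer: 5376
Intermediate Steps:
R(g, U) = (-5 + g)/U
p(q) = q**3 (p(q) = q**2*q = q**3)
((5 + 3)*4 + p(6)*4)*(6 + R(5, 3)*4) = ((5 + 3)*4 + 6**3*4)*(6 + ((-5 + 5)/3)*4) = (8*4 + 216*4)*(6 + ((1/3)*0)*4) = (32 + 864)*(6 + 0*4) = 896*(6 + 0) = 896*6 = 5376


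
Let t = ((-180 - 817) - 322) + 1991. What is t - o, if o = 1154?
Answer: -482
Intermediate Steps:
t = 672 (t = (-997 - 322) + 1991 = -1319 + 1991 = 672)
t - o = 672 - 1*1154 = 672 - 1154 = -482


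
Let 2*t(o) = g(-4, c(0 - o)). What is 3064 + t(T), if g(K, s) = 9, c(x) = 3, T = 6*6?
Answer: 6137/2 ≈ 3068.5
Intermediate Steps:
T = 36
t(o) = 9/2 (t(o) = (½)*9 = 9/2)
3064 + t(T) = 3064 + 9/2 = 6137/2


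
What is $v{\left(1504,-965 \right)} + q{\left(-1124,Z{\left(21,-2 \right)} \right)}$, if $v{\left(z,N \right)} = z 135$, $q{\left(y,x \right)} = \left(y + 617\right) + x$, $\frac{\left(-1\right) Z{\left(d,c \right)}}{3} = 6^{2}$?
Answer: $202425$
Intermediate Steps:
$Z{\left(d,c \right)} = -108$ ($Z{\left(d,c \right)} = - 3 \cdot 6^{2} = \left(-3\right) 36 = -108$)
$q{\left(y,x \right)} = 617 + x + y$ ($q{\left(y,x \right)} = \left(617 + y\right) + x = 617 + x + y$)
$v{\left(z,N \right)} = 135 z$
$v{\left(1504,-965 \right)} + q{\left(-1124,Z{\left(21,-2 \right)} \right)} = 135 \cdot 1504 - 615 = 203040 - 615 = 202425$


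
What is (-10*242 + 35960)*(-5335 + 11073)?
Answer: 192452520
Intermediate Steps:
(-10*242 + 35960)*(-5335 + 11073) = (-2420 + 35960)*5738 = 33540*5738 = 192452520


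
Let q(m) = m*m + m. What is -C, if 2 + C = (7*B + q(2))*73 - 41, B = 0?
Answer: -395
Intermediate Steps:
q(m) = m + m² (q(m) = m² + m = m + m²)
C = 395 (C = -2 + ((7*0 + 2*(1 + 2))*73 - 41) = -2 + ((0 + 2*3)*73 - 41) = -2 + ((0 + 6)*73 - 41) = -2 + (6*73 - 41) = -2 + (438 - 41) = -2 + 397 = 395)
-C = -1*395 = -395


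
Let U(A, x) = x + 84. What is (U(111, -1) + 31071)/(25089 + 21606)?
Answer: 31154/46695 ≈ 0.66718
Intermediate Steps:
U(A, x) = 84 + x
(U(111, -1) + 31071)/(25089 + 21606) = ((84 - 1) + 31071)/(25089 + 21606) = (83 + 31071)/46695 = 31154*(1/46695) = 31154/46695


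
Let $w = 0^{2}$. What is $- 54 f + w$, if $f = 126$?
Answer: $-6804$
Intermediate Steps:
$w = 0$
$- 54 f + w = \left(-54\right) 126 + 0 = -6804 + 0 = -6804$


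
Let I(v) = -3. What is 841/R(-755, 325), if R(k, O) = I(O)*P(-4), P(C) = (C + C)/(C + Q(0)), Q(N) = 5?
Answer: 841/24 ≈ 35.042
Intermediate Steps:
P(C) = 2*C/(5 + C) (P(C) = (C + C)/(C + 5) = (2*C)/(5 + C) = 2*C/(5 + C))
R(k, O) = 24 (R(k, O) = -6*(-4)/(5 - 4) = -6*(-4)/1 = -6*(-4) = -3*(-8) = 24)
841/R(-755, 325) = 841/24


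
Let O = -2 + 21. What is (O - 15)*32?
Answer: 128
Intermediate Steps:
O = 19
(O - 15)*32 = (19 - 15)*32 = 4*32 = 128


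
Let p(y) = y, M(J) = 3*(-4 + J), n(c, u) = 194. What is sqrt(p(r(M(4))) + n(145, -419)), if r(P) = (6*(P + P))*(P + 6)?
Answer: sqrt(194) ≈ 13.928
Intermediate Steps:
M(J) = -12 + 3*J
r(P) = 12*P*(6 + P) (r(P) = (6*(2*P))*(6 + P) = (12*P)*(6 + P) = 12*P*(6 + P))
sqrt(p(r(M(4))) + n(145, -419)) = sqrt(12*(-12 + 3*4)*(6 + (-12 + 3*4)) + 194) = sqrt(12*(-12 + 12)*(6 + (-12 + 12)) + 194) = sqrt(12*0*(6 + 0) + 194) = sqrt(12*0*6 + 194) = sqrt(0 + 194) = sqrt(194)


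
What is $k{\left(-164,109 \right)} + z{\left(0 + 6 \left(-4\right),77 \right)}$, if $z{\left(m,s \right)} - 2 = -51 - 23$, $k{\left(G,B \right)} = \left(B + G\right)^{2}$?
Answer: $2953$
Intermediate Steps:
$z{\left(m,s \right)} = -72$ ($z{\left(m,s \right)} = 2 - 74 = -72$)
$k{\left(-164,109 \right)} + z{\left(0 + 6 \left(-4\right),77 \right)} = \left(109 - 164\right)^{2} - 72 = \left(-55\right)^{2} - 72 = 3025 - 72 = 2953$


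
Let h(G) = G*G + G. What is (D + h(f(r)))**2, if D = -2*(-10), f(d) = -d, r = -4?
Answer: 1600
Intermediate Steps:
h(G) = G + G**2 (h(G) = G**2 + G = G + G**2)
D = 20
(D + h(f(r)))**2 = (20 + (-1*(-4))*(1 - 1*(-4)))**2 = (20 + 4*(1 + 4))**2 = (20 + 4*5)**2 = (20 + 20)**2 = 40**2 = 1600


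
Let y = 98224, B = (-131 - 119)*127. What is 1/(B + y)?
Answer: 1/66474 ≈ 1.5043e-5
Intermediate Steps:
B = -31750 (B = -250*127 = -31750)
1/(B + y) = 1/(-31750 + 98224) = 1/66474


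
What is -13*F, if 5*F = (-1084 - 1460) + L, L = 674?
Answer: 4862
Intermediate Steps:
F = -374 (F = ((-1084 - 1460) + 674)/5 = (-2544 + 674)/5 = (⅕)*(-1870) = -374)
-13*F = -13*(-374) = 4862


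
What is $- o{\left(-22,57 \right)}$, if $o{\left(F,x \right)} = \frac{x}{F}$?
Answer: $\frac{57}{22} \approx 2.5909$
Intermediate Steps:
$- o{\left(-22,57 \right)} = - \frac{57}{-22} = - \frac{57 \left(-1\right)}{22} = \left(-1\right) \left(- \frac{57}{22}\right) = \frac{57}{22}$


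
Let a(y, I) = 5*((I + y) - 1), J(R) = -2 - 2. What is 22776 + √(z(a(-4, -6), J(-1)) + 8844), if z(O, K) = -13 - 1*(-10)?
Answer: 22776 + √8841 ≈ 22870.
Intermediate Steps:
J(R) = -4
a(y, I) = -5 + 5*I + 5*y (a(y, I) = 5*(-1 + I + y) = -5 + 5*I + 5*y)
z(O, K) = -3 (z(O, K) = -13 + 10 = -3)
22776 + √(z(a(-4, -6), J(-1)) + 8844) = 22776 + √(-3 + 8844) = 22776 + √8841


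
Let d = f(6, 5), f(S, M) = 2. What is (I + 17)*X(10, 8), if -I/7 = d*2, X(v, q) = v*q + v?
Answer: -990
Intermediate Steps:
d = 2
X(v, q) = v + q*v (X(v, q) = q*v + v = v + q*v)
I = -28 (I = -14*2 = -7*4 = -28)
(I + 17)*X(10, 8) = (-28 + 17)*(10*(1 + 8)) = -110*9 = -11*90 = -990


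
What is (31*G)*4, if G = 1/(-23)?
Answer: -124/23 ≈ -5.3913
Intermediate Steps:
G = -1/23 ≈ -0.043478
(31*G)*4 = (31*(-1/23))*4 = -31/23*4 = -124/23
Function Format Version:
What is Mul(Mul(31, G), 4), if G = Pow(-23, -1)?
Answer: Rational(-124, 23) ≈ -5.3913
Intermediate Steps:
G = Rational(-1, 23) ≈ -0.043478
Mul(Mul(31, G), 4) = Mul(Mul(31, Rational(-1, 23)), 4) = Mul(Rational(-31, 23), 4) = Rational(-124, 23)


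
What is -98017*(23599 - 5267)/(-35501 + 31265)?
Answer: 449211911/1059 ≈ 4.2419e+5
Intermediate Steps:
-98017*(23599 - 5267)/(-35501 + 31265) = -98017/((-4236/18332)) = -98017/((-4236*1/18332)) = -98017/(-1059/4583) = -98017*(-4583/1059) = 449211911/1059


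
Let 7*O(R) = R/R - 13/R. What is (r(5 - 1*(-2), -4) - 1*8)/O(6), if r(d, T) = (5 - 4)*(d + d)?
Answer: -36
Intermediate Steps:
r(d, T) = 2*d (r(d, T) = 1*(2*d) = 2*d)
O(R) = ⅐ - 13/(7*R) (O(R) = (R/R - 13/R)/7 = (1 - 13/R)/7 = ⅐ - 13/(7*R))
(r(5 - 1*(-2), -4) - 1*8)/O(6) = (2*(5 - 1*(-2)) - 1*8)/(((⅐)*(-13 + 6)/6)) = (2*(5 + 2) - 8)/(((⅐)*(⅙)*(-7))) = (2*7 - 8)/(-⅙) = (14 - 8)*(-6) = 6*(-6) = -36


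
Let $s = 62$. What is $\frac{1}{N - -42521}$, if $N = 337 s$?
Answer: $\frac{1}{63415} \approx 1.5769 \cdot 10^{-5}$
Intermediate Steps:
$N = 20894$ ($N = 337 \cdot 62 = 20894$)
$\frac{1}{N - -42521} = \frac{1}{20894 - -42521} = \frac{1}{20894 + 42521} = \frac{1}{63415}$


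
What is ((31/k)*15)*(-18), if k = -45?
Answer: 186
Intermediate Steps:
((31/k)*15)*(-18) = ((31/(-45))*15)*(-18) = ((31*(-1/45))*15)*(-18) = -31/45*15*(-18) = -31/3*(-18) = 186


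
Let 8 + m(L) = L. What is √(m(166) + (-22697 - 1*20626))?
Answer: I*√43165 ≈ 207.76*I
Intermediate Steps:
m(L) = -8 + L
√(m(166) + (-22697 - 1*20626)) = √((-8 + 166) + (-22697 - 1*20626)) = √(158 + (-22697 - 20626)) = √(158 - 43323) = √(-43165) = I*√43165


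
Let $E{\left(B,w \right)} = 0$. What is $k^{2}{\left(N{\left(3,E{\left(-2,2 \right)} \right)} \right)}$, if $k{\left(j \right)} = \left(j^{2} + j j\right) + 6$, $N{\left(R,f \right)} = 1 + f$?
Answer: $64$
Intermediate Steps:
$k{\left(j \right)} = 6 + 2 j^{2}$ ($k{\left(j \right)} = \left(j^{2} + j^{2}\right) + 6 = 2 j^{2} + 6 = 6 + 2 j^{2}$)
$k^{2}{\left(N{\left(3,E{\left(-2,2 \right)} \right)} \right)} = \left(6 + 2 \left(1 + 0\right)^{2}\right)^{2} = \left(6 + 2 \cdot 1^{2}\right)^{2} = \left(6 + 2 \cdot 1\right)^{2} = \left(6 + 2\right)^{2} = 8^{2} = 64$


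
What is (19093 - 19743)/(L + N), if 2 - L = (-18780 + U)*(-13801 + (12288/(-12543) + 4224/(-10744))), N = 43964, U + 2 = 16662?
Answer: 1824901975/82028120748151 ≈ 2.2247e-5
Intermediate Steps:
U = 16660 (U = -2 + 16662 = 16660)
L = -164303103005314/5615083 (L = 2 - (-18780 + 16660)*(-13801 + (12288/(-12543) + 4224/(-10744))) = 2 - (-2120)*(-13801 + (12288*(-1/12543) + 4224*(-1/10744))) = 2 - (-2120)*(-13801 + (-4096/4181 - 528/1343)) = 2 - (-2120)*(-13801 - 7708496/5615083) = 2 - (-2120)*(-77501468979)/5615083 = 2 - 1*164303114235480/5615083 = 2 - 164303114235480/5615083 = -164303103005314/5615083 ≈ -2.9261e+7)
(19093 - 19743)/(L + N) = (19093 - 19743)/(-164303103005314/5615083 + 43964) = -650/(-164056241496302/5615083) = -650*(-5615083/164056241496302) = 1824901975/82028120748151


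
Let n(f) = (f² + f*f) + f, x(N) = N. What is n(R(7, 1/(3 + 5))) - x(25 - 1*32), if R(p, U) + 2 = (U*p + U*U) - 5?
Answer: 154705/2048 ≈ 75.540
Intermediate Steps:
R(p, U) = -7 + U² + U*p (R(p, U) = -2 + ((U*p + U*U) - 5) = -2 + ((U*p + U²) - 5) = -2 + ((U² + U*p) - 5) = -2 + (-5 + U² + U*p) = -7 + U² + U*p)
n(f) = f + 2*f² (n(f) = (f² + f²) + f = 2*f² + f = f + 2*f²)
n(R(7, 1/(3 + 5))) - x(25 - 1*32) = (-7 + (1/(3 + 5))² + 7/(3 + 5))*(1 + 2*(-7 + (1/(3 + 5))² + 7/(3 + 5))) - (25 - 1*32) = (-7 + (1/8)² + 7/8)*(1 + 2*(-7 + (1/8)² + 7/8)) - (25 - 32) = (-7 + (⅛)² + (⅛)*7)*(1 + 2*(-7 + (⅛)² + (⅛)*7)) - 1*(-7) = (-7 + 1/64 + 7/8)*(1 + 2*(-7 + 1/64 + 7/8)) + 7 = -391*(1 + 2*(-391/64))/64 + 7 = -391*(1 - 391/32)/64 + 7 = -391/64*(-359/32) + 7 = 140369/2048 + 7 = 154705/2048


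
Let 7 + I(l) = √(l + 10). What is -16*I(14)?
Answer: 112 - 32*√6 ≈ 33.616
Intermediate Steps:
I(l) = -7 + √(10 + l) (I(l) = -7 + √(l + 10) = -7 + √(10 + l))
-16*I(14) = -16*(-7 + √(10 + 14)) = -16*(-7 + √24) = -16*(-7 + 2*√6) = 112 - 32*√6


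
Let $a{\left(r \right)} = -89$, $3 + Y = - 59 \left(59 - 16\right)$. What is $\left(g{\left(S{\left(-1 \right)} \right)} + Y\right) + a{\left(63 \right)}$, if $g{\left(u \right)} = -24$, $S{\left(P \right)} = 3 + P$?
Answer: $-2653$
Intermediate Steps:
$Y = -2540$ ($Y = -3 - 59 \left(59 - 16\right) = -3 - 2537 = -2540$)
$\left(g{\left(S{\left(-1 \right)} \right)} + Y\right) + a{\left(63 \right)} = \left(-24 - 2540\right) - 89 = -2564 - 89 = -2653$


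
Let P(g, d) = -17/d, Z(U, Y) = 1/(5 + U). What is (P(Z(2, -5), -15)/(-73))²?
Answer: 289/1199025 ≈ 0.00024103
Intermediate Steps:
(P(Z(2, -5), -15)/(-73))² = (-17/(-15)/(-73))² = (-17*(-1/15)*(-1/73))² = ((17/15)*(-1/73))² = (-17/1095)² = 289/1199025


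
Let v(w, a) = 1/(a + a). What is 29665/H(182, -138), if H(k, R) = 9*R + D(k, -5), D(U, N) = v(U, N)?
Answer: -296650/12421 ≈ -23.883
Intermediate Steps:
v(w, a) = 1/(2*a)
D(U, N) = 1/(2*N)
H(k, R) = -⅒ + 9*R (H(k, R) = 9*R + (½)/(-5) = 9*R + (½)*(-⅕) = 9*R - ⅒ = -⅒ + 9*R)
29665/H(182, -138) = 29665/(-⅒ + 9*(-138)) = 29665/(-⅒ - 1242) = 29665/(-12421/10) = 29665*(-10/12421) = -296650/12421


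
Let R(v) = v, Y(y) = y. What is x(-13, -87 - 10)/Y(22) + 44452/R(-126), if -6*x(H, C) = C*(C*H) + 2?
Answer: 1590671/2772 ≈ 573.83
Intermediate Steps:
x(H, C) = -1/3 - H*C**2/6 (x(H, C) = -(C*(C*H) + 2)/6 = -(H*C**2 + 2)/6 = -(2 + H*C**2)/6 = -1/3 - H*C**2/6)
x(-13, -87 - 10)/Y(22) + 44452/R(-126) = (-1/3 - 1/6*(-13)*(-87 - 10)**2)/22 + 44452/(-126) = (-1/3 - 1/6*(-13)*(-97)**2)*(1/22) + 44452*(-1/126) = (-1/3 - 1/6*(-13)*9409)*(1/22) - 22226/63 = (-1/3 + 122317/6)*(1/22) - 22226/63 = (122315/6)*(1/22) - 22226/63 = 122315/132 - 22226/63 = 1590671/2772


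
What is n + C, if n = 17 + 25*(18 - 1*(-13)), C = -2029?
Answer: -1237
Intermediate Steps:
n = 792 (n = 17 + 25*(18 + 13) = 17 + 25*31 = 17 + 775 = 792)
n + C = 792 - 2029 = -1237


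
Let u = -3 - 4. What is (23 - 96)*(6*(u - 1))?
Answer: 3504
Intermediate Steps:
u = -7
(23 - 96)*(6*(u - 1)) = (23 - 96)*(6*(-7 - 1)) = -438*(-8) = -73*(-48) = 3504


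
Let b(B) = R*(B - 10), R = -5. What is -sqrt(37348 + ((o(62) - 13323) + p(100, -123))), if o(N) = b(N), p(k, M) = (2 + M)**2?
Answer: -sqrt(38406) ≈ -195.97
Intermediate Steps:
b(B) = 50 - 5*B (b(B) = -5*(B - 10) = -5*(-10 + B) = 50 - 5*B)
o(N) = 50 - 5*N
-sqrt(37348 + ((o(62) - 13323) + p(100, -123))) = -sqrt(37348 + (((50 - 5*62) - 13323) + (2 - 123)**2)) = -sqrt(37348 + (((50 - 310) - 13323) + (-121)**2)) = -sqrt(37348 + ((-260 - 13323) + 14641)) = -sqrt(37348 + (-13583 + 14641)) = -sqrt(37348 + 1058) = -sqrt(38406)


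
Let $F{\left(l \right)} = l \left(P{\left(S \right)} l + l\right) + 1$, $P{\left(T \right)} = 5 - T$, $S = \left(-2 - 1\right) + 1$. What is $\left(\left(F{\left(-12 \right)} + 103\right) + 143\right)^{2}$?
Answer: $1957201$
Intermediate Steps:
$S = -2$ ($S = -3 + 1 = -2$)
$F{\left(l \right)} = 1 + 8 l^{2}$ ($F{\left(l \right)} = l \left(\left(5 - -2\right) l + l\right) + 1 = l \left(\left(5 + 2\right) l + l\right) + 1 = l \left(7 l + l\right) + 1 = l 8 l + 1 = 8 l^{2} + 1 = 1 + 8 l^{2}$)
$\left(\left(F{\left(-12 \right)} + 103\right) + 143\right)^{2} = \left(\left(\left(1 + 8 \left(-12\right)^{2}\right) + 103\right) + 143\right)^{2} = \left(\left(\left(1 + 8 \cdot 144\right) + 103\right) + 143\right)^{2} = \left(\left(\left(1 + 1152\right) + 103\right) + 143\right)^{2} = \left(\left(1153 + 103\right) + 143\right)^{2} = \left(1256 + 143\right)^{2} = 1399^{2} = 1957201$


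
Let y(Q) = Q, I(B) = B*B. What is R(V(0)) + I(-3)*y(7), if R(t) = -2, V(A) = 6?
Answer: 61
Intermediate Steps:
I(B) = B²
R(V(0)) + I(-3)*y(7) = -2 + (-3)²*7 = -2 + 9*7 = -2 + 63 = 61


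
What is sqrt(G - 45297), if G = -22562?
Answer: I*sqrt(67859) ≈ 260.5*I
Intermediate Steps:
sqrt(G - 45297) = sqrt(-22562 - 45297) = sqrt(-67859) = I*sqrt(67859)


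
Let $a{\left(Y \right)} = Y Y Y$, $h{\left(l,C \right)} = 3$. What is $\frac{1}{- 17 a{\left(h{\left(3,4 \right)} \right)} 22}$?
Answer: $- \frac{1}{10098} \approx -9.903 \cdot 10^{-5}$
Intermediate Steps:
$a{\left(Y \right)} = Y^{3}$ ($a{\left(Y \right)} = Y^{2} Y = Y^{3}$)
$\frac{1}{- 17 a{\left(h{\left(3,4 \right)} \right)} 22} = \frac{1}{- 17 \cdot 3^{3} \cdot 22} = \frac{1}{\left(-17\right) 27 \cdot 22} = \frac{1}{\left(-459\right) 22} = \frac{1}{-10098} = - \frac{1}{10098}$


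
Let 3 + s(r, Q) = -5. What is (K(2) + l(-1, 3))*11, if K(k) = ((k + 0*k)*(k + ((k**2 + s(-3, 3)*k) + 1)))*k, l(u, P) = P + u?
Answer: -374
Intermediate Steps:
s(r, Q) = -8 (s(r, Q) = -3 - 5 = -8)
K(k) = k**2*(1 + k**2 - 7*k) (K(k) = ((k + 0*k)*(k + ((k**2 - 8*k) + 1)))*k = ((k + 0)*(k + (1 + k**2 - 8*k)))*k = (k*(1 + k**2 - 7*k))*k = k**2*(1 + k**2 - 7*k))
(K(2) + l(-1, 3))*11 = (2**2*(1 + 2**2 - 7*2) + (3 - 1))*11 = (4*(1 + 4 - 14) + 2)*11 = (4*(-9) + 2)*11 = (-36 + 2)*11 = -34*11 = -374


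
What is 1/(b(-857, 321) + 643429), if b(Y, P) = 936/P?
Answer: 107/68847215 ≈ 1.5542e-6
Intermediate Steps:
1/(b(-857, 321) + 643429) = 1/(936/321 + 643429) = 1/(936*(1/321) + 643429) = 1/(312/107 + 643429) = 1/(68847215/107) = 107/68847215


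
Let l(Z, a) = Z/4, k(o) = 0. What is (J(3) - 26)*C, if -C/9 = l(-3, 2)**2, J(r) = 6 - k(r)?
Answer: 405/4 ≈ 101.25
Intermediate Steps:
l(Z, a) = Z/4 (l(Z, a) = Z*(1/4) = Z/4)
J(r) = 6 (J(r) = 6 - 1*0 = 6 + 0 = 6)
C = -81/16 (C = -9*((1/4)*(-3))**2 = -9*(-3/4)**2 = -9*9/16 = -81/16 ≈ -5.0625)
(J(3) - 26)*C = (6 - 26)*(-81/16) = -20*(-81/16) = 405/4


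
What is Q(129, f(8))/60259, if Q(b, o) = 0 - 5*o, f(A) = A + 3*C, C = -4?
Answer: 20/60259 ≈ 0.00033190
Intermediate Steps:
f(A) = -12 + A (f(A) = A + 3*(-4) = A - 12 = -12 + A)
Q(b, o) = -5*o
Q(129, f(8))/60259 = -5*(-12 + 8)/60259 = -5*(-4)*(1/60259) = 20*(1/60259) = 20/60259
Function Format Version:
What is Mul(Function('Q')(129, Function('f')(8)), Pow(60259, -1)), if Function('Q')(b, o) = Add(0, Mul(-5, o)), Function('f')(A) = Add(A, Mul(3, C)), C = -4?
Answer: Rational(20, 60259) ≈ 0.00033190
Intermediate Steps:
Function('f')(A) = Add(-12, A) (Function('f')(A) = Add(A, Mul(3, -4)) = Add(A, -12) = Add(-12, A))
Function('Q')(b, o) = Mul(-5, o)
Mul(Function('Q')(129, Function('f')(8)), Pow(60259, -1)) = Mul(Mul(-5, Add(-12, 8)), Pow(60259, -1)) = Mul(Mul(-5, -4), Rational(1, 60259)) = Mul(20, Rational(1, 60259)) = Rational(20, 60259)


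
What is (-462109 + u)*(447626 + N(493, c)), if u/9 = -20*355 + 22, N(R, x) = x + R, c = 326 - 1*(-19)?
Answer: -235807304304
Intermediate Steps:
c = 345 (c = 326 + 19 = 345)
N(R, x) = R + x
u = -63702 (u = 9*(-20*355 + 22) = 9*(-7100 + 22) = 9*(-7078) = -63702)
(-462109 + u)*(447626 + N(493, c)) = (-462109 - 63702)*(447626 + (493 + 345)) = -525811*(447626 + 838) = -525811*448464 = -235807304304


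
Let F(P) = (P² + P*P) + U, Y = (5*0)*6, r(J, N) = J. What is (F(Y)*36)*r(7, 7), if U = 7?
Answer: 1764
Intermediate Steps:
Y = 0 (Y = 0*6 = 0)
F(P) = 7 + 2*P² (F(P) = (P² + P*P) + 7 = (P² + P²) + 7 = 2*P² + 7 = 7 + 2*P²)
(F(Y)*36)*r(7, 7) = ((7 + 2*0²)*36)*7 = ((7 + 2*0)*36)*7 = ((7 + 0)*36)*7 = (7*36)*7 = 252*7 = 1764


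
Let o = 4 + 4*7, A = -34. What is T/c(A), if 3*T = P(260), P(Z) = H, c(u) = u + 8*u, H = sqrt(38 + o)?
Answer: -sqrt(70)/918 ≈ -0.0091139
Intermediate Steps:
o = 32 (o = 4 + 28 = 32)
H = sqrt(70) (H = sqrt(38 + 32) = sqrt(70) ≈ 8.3666)
c(u) = 9*u
P(Z) = sqrt(70)
T = sqrt(70)/3 ≈ 2.7889
T/c(A) = (sqrt(70)/3)/((9*(-34))) = (sqrt(70)/3)/(-306) = (sqrt(70)/3)*(-1/306) = -sqrt(70)/918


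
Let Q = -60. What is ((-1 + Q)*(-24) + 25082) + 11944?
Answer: 38490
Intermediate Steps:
((-1 + Q)*(-24) + 25082) + 11944 = ((-1 - 60)*(-24) + 25082) + 11944 = (-61*(-24) + 25082) + 11944 = (1464 + 25082) + 11944 = 26546 + 11944 = 38490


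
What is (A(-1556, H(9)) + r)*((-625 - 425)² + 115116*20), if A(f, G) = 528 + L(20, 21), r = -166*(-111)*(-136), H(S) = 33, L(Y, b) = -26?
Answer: -8530551791880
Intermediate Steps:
r = -2505936 (r = 18426*(-136) = -2505936)
A(f, G) = 502 (A(f, G) = 528 - 26 = 502)
(A(-1556, H(9)) + r)*((-625 - 425)² + 115116*20) = (502 - 2505936)*((-625 - 425)² + 115116*20) = -2505434*((-1050)² + 2302320) = -2505434*(1102500 + 2302320) = -2505434*3404820 = -8530551791880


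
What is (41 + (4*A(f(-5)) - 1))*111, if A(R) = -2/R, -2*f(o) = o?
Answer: 20424/5 ≈ 4084.8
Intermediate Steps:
f(o) = -o/2
(41 + (4*A(f(-5)) - 1))*111 = (41 + (4*(-2/((-½*(-5)))) - 1))*111 = (41 + (4*(-2/5/2) - 1))*111 = (41 + (4*(-2*⅖) - 1))*111 = (41 + (4*(-⅘) - 1))*111 = (41 + (-16/5 - 1))*111 = (41 - 21/5)*111 = (184/5)*111 = 20424/5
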